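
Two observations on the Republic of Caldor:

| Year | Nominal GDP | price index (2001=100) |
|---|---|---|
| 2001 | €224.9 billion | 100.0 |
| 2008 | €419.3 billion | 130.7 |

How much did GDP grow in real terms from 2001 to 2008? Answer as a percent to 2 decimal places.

Deflate each year: 2001 → 224.9/1.000 = 224.90; 2008 → 419.3/1.307 = 320.81.
So real GDP changed by 320.81/224.90 − 1 = 0.4265, i.e. 42.65%.

42.65%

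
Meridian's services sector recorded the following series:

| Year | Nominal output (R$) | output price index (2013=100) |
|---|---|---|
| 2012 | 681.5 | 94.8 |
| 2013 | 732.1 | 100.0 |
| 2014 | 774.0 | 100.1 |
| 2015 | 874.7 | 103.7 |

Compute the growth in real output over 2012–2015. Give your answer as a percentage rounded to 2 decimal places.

17.33%

Real output 2012 = 681.5/0.948 = 718.88.
Real output 2015 = 874.7/1.037 = 843.49.
Change = 843.49/718.88 − 1 = 0.1733.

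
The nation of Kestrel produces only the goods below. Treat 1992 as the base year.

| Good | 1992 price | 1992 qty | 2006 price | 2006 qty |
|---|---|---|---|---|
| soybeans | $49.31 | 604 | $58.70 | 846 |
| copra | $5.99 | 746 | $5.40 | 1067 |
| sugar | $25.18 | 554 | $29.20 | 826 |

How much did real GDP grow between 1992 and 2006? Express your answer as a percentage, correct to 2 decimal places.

Real GDP 1992 = Nominal GDP 1992 = 49.31·604 + 5.99·746 + 25.18·554 = 48201.50.
Real GDP 2006 (at 1992 prices) = 49.31·846 + 5.99·1067 + 25.18·826 = 68906.27.
Real growth = 68906.27/48201.50 − 1 = 0.4295.

42.95%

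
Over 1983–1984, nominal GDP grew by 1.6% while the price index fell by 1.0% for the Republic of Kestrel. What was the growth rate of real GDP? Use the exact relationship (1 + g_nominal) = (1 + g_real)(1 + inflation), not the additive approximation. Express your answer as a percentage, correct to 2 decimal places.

(1 + g_nom) = (1 + g_real)(1 + π), so g_real = 1.0160 / 0.9900 − 1 = 0.02626.

2.63%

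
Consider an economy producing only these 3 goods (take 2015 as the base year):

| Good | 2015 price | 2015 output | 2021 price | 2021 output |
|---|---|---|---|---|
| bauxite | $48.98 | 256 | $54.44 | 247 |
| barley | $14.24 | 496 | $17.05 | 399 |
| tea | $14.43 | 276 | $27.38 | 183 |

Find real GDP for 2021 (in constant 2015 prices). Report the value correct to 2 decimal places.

$20420.51

Real GDP 2021 = Σ (p_2015 × q_2021) = 48.98·247 + 14.24·399 + 14.43·183 = 20420.51.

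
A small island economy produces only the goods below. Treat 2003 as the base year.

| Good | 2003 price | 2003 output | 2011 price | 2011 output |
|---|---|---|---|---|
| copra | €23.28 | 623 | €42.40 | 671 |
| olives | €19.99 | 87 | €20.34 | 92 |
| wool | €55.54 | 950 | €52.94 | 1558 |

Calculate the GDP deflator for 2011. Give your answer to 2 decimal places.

108.47

Nominal GDP 2011 = 42.40·671 + 20.34·92 + 52.94·1558 = 112802.20.
Real GDP 2011 (at 2003 prices) = 23.28·671 + 19.99·92 + 55.54·1558 = 103991.28.
Deflator = Nominal/Real × 100 = 112802.20/103991.28 × 100 = 108.473.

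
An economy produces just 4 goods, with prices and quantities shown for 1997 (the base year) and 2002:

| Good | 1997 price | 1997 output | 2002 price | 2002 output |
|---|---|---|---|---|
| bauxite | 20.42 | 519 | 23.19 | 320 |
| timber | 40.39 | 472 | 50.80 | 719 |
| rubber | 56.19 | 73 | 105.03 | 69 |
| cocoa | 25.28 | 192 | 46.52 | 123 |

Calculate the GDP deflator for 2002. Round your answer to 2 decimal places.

133.72

Nominal GDP 2002 = 23.19·320 + 50.80·719 + 105.03·69 + 46.52·123 = 56915.03.
Real GDP 2002 (at 1997 prices) = 20.42·320 + 40.39·719 + 56.19·69 + 25.28·123 = 42561.36.
Deflator = Nominal/Real × 100 = 56915.03/42561.36 × 100 = 133.725.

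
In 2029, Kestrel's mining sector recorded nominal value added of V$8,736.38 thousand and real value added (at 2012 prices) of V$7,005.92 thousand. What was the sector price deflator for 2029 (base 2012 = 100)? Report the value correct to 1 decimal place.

sector price deflator = (Nominal / Real) × 100 = 8736.38 / 7005.92 × 100 = 124.70.

124.7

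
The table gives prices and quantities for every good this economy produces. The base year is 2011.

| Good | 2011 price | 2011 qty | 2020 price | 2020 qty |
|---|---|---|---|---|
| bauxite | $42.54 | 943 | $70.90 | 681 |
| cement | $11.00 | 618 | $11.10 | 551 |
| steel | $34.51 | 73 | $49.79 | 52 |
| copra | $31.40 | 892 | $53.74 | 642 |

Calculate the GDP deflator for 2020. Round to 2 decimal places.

Nominal GDP 2020 = 70.90·681 + 11.10·551 + 49.79·52 + 53.74·642 = 91489.16.
Real GDP 2020 (at 2011 prices) = 42.54·681 + 11.00·551 + 34.51·52 + 31.40·642 = 56984.06.
Deflator = Nominal/Real × 100 = 91489.16/56984.06 × 100 = 160.552.

160.55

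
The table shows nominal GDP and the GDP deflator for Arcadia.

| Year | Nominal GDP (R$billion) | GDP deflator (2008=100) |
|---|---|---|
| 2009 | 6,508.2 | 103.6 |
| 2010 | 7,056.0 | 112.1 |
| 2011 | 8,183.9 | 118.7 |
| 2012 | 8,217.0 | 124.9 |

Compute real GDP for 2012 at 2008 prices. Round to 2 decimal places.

R$6,578.86 billion

Real GDP 2012 = 8217.0 / 1.249 = 6578.86.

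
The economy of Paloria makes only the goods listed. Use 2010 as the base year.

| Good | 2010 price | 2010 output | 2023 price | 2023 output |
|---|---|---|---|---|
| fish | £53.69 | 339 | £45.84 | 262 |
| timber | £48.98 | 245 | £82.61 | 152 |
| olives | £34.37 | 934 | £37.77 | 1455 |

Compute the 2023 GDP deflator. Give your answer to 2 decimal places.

Nominal GDP 2023 = 45.84·262 + 82.61·152 + 37.77·1455 = 79522.15.
Real GDP 2023 (at 2010 prices) = 53.69·262 + 48.98·152 + 34.37·1455 = 71520.09.
Deflator = Nominal/Real × 100 = 79522.15/71520.09 × 100 = 111.189.

111.19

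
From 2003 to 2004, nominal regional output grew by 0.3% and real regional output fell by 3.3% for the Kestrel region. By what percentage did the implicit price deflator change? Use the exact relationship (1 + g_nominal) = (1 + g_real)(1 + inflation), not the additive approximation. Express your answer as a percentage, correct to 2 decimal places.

(1 + g_nom) = (1 + g_real)(1 + π), so π = 1.0030 / 0.9670 − 1 = 0.03723.

3.72%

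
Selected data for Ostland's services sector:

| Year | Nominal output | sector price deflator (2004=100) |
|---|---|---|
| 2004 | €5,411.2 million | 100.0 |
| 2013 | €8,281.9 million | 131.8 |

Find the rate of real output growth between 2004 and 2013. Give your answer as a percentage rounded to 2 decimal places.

16.12%

Real output 2004 = 5411.2 / 1.000 = 5411.20.
Real output 2013 = 8281.9 / 1.318 = 6283.69.
Real growth = 6283.69 / 5411.20 − 1 = 0.1612.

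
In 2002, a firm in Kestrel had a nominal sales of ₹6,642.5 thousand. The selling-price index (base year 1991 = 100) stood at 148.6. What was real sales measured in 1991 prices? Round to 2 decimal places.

Real sales = Nominal / (selling-price index/100) = 6642.5 / 1.486 = 4470.05.

₹4,470.05 thousand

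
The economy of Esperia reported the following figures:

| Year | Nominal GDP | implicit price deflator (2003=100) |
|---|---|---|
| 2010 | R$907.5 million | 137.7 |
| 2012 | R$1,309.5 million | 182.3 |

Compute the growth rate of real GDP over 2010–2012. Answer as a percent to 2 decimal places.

Real GDP 2010 = 907.5 / 1.377 = 659.04.
Real GDP 2012 = 1309.5 / 1.823 = 718.32.
Real growth = 718.32 / 659.04 − 1 = 0.0899.

8.99%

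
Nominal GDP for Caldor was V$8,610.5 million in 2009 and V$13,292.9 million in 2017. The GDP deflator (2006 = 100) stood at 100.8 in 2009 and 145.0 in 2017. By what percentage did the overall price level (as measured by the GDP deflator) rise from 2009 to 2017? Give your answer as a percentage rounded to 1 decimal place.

Price-level change = 145.0 / 100.8 − 1 = 0.4385.

43.8%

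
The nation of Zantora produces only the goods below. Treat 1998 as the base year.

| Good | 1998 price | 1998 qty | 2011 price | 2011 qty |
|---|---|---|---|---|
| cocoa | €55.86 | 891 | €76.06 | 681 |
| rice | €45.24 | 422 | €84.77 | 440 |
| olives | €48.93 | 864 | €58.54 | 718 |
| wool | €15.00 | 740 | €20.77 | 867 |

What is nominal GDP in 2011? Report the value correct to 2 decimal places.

Nominal GDP 2011 = Σ (p_2011 × q_2011) = 76.06·681 + 84.77·440 + 58.54·718 + 20.77·867 = 149134.97.

€149134.97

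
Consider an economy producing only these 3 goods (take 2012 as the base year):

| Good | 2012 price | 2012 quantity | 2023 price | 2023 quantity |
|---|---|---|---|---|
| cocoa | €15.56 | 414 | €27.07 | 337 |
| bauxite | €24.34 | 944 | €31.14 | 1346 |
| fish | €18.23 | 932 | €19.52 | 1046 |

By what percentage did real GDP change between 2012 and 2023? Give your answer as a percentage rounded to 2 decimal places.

22.98%

Real GDP 2012 = Nominal GDP 2012 = 15.56·414 + 24.34·944 + 18.23·932 = 46409.16.
Real GDP 2023 (at 2012 prices) = 15.56·337 + 24.34·1346 + 18.23·1046 = 57073.94.
Real growth = 57073.94/46409.16 − 1 = 0.2298.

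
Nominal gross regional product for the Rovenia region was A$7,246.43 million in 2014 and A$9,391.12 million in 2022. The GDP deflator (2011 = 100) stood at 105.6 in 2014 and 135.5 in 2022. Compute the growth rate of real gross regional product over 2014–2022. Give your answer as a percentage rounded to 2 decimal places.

1.00%

Deflate each year: 2014 → 7246.43/1.056 = 6862.15; 2022 → 9391.12/1.355 = 6930.72.
So real gross regional product changed by 6930.72/6862.15 − 1 = 0.0100, i.e. 1.00%.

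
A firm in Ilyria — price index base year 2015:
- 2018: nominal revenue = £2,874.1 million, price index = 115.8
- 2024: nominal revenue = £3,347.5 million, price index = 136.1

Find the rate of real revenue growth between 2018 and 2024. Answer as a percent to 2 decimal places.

-0.90%

Deflate each year: 2018 → 2874.1/1.158 = 2481.95; 2024 → 3347.5/1.361 = 2459.59.
So real revenue changed by 2459.59/2481.95 − 1 = -0.0090, i.e. -0.90%.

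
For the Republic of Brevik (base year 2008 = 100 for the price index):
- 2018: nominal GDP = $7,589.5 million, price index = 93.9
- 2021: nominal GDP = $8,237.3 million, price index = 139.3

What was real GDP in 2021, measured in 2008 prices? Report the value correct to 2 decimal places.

$5,913.35 million

Real GDP = Nominal / (price index/100) = 8237.3 / 1.393 = 5913.35.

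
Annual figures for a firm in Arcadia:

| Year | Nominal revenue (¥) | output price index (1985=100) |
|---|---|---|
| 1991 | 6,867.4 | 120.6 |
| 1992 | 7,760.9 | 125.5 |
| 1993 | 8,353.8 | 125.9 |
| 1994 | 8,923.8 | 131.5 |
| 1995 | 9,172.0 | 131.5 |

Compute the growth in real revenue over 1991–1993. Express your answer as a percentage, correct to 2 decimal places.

Real revenue 1991 = 6867.4/1.206 = 5694.36.
Real revenue 1993 = 8353.8/1.259 = 6635.27.
Change = 6635.27/5694.36 − 1 = 0.1652.

16.52%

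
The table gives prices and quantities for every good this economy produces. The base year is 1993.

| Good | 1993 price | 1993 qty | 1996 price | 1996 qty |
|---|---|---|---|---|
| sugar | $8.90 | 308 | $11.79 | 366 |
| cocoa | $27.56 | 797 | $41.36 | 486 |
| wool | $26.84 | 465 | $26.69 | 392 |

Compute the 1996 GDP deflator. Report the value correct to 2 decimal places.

128.36

Nominal GDP 1996 = 11.79·366 + 41.36·486 + 26.69·392 = 34878.58.
Real GDP 1996 (at 1993 prices) = 8.90·366 + 27.56·486 + 26.84·392 = 27172.84.
Deflator = Nominal/Real × 100 = 34878.58/27172.84 × 100 = 128.358.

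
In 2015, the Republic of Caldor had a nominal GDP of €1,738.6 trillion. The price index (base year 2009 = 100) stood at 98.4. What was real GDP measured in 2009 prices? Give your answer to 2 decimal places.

€1,766.87 trillion

Real GDP = Nominal / (price index/100) = 1738.6 / 0.984 = 1766.87.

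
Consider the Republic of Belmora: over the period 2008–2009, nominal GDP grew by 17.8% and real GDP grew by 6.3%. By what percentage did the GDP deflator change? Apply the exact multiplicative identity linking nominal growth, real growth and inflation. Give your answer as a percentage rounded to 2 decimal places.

10.82%

(1 + g_nom) = (1 + g_real)(1 + π), so π = 1.1780 / 1.0630 − 1 = 0.10818.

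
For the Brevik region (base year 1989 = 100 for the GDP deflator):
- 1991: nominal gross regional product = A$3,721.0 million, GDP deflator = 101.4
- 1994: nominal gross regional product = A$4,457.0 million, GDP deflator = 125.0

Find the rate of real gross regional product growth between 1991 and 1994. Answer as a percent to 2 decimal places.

-2.83%

Deflate each year: 1991 → 3721.0/1.014 = 3669.63; 1994 → 4457.0/1.250 = 3565.60.
So real gross regional product changed by 3565.60/3669.63 − 1 = -0.0283, i.e. -2.83%.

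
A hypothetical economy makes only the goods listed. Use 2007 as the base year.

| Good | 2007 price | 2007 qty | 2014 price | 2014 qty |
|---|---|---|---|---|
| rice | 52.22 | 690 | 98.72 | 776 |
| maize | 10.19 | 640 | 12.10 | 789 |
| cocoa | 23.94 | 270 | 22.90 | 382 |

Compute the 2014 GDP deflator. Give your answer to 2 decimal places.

164.45

Nominal GDP 2014 = 98.72·776 + 12.10·789 + 22.90·382 = 94901.42.
Real GDP 2014 (at 2007 prices) = 52.22·776 + 10.19·789 + 23.94·382 = 57707.71.
Deflator = Nominal/Real × 100 = 94901.42/57707.71 × 100 = 164.452.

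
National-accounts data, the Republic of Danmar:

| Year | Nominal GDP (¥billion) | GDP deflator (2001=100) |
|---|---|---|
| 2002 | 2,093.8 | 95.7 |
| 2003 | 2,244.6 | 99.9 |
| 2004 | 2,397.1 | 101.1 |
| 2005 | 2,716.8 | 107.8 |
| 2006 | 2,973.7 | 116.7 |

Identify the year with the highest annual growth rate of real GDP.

2005

2003: real = 2244.6/0.999 = 2246.85; growth vs 2002 (2187.88) = 2.70%.
2004: real = 2397.1/1.011 = 2371.02; growth vs 2003 (2246.85) = 5.53%.
2005: real = 2716.8/1.078 = 2520.22; growth vs 2004 (2371.02) = 6.29%.
2006: real = 2973.7/1.167 = 2548.16; growth vs 2005 (2520.22) = 1.11%.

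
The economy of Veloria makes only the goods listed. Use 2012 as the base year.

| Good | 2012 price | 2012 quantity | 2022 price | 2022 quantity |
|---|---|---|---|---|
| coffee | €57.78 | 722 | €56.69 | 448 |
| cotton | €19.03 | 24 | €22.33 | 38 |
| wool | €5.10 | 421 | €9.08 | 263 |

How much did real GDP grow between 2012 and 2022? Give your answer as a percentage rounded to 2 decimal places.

-36.94%

Real GDP 2012 = Nominal GDP 2012 = 57.78·722 + 19.03·24 + 5.10·421 = 44320.98.
Real GDP 2022 (at 2012 prices) = 57.78·448 + 19.03·38 + 5.10·263 = 27949.88.
Real growth = 27949.88/44320.98 − 1 = -0.3694.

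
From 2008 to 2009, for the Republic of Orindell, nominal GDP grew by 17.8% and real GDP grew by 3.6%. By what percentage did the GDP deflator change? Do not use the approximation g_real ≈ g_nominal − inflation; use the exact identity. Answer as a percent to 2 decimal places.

(1 + g_nom) = (1 + g_real)(1 + π), so π = 1.1780 / 1.0360 − 1 = 0.13707.

13.71%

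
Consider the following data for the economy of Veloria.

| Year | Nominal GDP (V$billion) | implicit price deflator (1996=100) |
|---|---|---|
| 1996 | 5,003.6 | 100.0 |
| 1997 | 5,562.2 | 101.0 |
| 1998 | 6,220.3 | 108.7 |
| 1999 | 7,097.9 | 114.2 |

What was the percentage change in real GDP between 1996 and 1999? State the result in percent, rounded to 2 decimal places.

24.22%

Real GDP 1996 = 5003.6/1.000 = 5003.60.
Real GDP 1999 = 7097.9/1.142 = 6215.32.
Change = 6215.32/5003.60 − 1 = 0.2422.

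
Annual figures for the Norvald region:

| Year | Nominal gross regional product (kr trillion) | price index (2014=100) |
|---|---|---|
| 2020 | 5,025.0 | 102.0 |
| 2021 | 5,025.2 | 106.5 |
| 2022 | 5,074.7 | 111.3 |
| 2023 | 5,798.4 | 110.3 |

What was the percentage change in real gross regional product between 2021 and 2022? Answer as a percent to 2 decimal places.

-3.37%

Real gross regional product 2021 = 5025.2/1.065 = 4718.50.
Real gross regional product 2022 = 5074.7/1.113 = 4559.48.
Change = 4559.48/4718.50 − 1 = -0.0337.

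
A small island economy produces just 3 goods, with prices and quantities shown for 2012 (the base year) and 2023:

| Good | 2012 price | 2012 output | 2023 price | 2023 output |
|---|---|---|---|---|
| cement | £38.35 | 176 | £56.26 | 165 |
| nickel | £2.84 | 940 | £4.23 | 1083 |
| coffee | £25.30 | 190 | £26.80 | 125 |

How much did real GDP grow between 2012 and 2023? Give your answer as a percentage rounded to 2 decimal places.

-11.67%

Real GDP 2012 = Nominal GDP 2012 = 38.35·176 + 2.84·940 + 25.30·190 = 14226.20.
Real GDP 2023 (at 2012 prices) = 38.35·165 + 2.84·1083 + 25.30·125 = 12565.97.
Real growth = 12565.97/14226.20 − 1 = -0.1167.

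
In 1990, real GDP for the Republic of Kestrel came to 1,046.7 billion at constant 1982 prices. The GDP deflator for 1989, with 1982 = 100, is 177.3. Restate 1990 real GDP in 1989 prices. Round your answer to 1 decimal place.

Real GDP in 1989 prices = Real GDP in 1982 prices × (P_1989/P_1982) = 1046.7 × 1.773 = 1855.80.

1,855.8 billion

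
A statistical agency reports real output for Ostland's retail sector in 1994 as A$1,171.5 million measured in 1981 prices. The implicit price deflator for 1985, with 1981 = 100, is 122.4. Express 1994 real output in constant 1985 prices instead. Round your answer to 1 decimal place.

Real output in 1985 prices = Real output in 1981 prices × (P_1985/P_1981) = 1171.5 × 1.224 = 1433.92.

A$1,433.9 million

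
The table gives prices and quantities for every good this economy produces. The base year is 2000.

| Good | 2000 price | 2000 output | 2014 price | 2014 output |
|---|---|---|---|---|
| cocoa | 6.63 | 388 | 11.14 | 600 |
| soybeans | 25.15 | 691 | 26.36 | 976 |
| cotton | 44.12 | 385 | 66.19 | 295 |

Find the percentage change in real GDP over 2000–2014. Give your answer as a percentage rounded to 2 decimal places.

12.46%

Real GDP 2000 = Nominal GDP 2000 = 6.63·388 + 25.15·691 + 44.12·385 = 36937.29.
Real GDP 2014 (at 2000 prices) = 6.63·600 + 25.15·976 + 44.12·295 = 41539.80.
Real growth = 41539.80/36937.29 − 1 = 0.1246.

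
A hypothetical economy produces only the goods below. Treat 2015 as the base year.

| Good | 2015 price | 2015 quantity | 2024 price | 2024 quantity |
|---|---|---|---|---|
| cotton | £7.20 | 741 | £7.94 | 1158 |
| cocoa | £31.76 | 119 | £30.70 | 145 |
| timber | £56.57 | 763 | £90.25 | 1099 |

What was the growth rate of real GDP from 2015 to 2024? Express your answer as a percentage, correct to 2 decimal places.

Real GDP 2015 = Nominal GDP 2015 = 7.20·741 + 31.76·119 + 56.57·763 = 52277.55.
Real GDP 2024 (at 2015 prices) = 7.20·1158 + 31.76·145 + 56.57·1099 = 75113.23.
Real growth = 75113.23/52277.55 − 1 = 0.4368.

43.68%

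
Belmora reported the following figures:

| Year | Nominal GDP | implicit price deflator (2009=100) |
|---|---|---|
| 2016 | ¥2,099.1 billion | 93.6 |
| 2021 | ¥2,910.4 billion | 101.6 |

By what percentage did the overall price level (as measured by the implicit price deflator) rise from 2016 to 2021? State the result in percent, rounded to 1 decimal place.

8.5%

Price-level change = 101.6 / 93.6 − 1 = 0.0855.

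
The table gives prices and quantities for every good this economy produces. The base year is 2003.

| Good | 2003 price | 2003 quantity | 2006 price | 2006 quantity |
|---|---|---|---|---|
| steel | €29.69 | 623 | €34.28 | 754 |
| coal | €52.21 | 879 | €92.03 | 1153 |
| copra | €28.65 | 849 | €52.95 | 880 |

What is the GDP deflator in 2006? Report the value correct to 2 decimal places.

Nominal GDP 2006 = 34.28·754 + 92.03·1153 + 52.95·880 = 178553.71.
Real GDP 2006 (at 2003 prices) = 29.69·754 + 52.21·1153 + 28.65·880 = 107796.39.
Deflator = Nominal/Real × 100 = 178553.71/107796.39 × 100 = 165.640.

165.64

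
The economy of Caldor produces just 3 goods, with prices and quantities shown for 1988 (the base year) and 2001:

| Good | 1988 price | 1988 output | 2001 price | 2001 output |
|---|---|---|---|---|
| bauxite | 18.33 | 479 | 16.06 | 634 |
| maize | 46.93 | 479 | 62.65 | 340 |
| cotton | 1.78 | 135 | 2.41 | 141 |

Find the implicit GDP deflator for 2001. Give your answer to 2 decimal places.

114.35

Nominal GDP 2001 = 16.06·634 + 62.65·340 + 2.41·141 = 31822.85.
Real GDP 2001 (at 1988 prices) = 18.33·634 + 46.93·340 + 1.78·141 = 27828.40.
Deflator = Nominal/Real × 100 = 31822.85/27828.40 × 100 = 114.354.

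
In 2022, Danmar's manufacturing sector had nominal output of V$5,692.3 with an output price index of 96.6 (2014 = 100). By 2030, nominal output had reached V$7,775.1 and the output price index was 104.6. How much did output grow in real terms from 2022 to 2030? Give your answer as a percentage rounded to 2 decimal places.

Deflate each year: 2022 → 5692.3/0.966 = 5892.65; 2030 → 7775.1/1.046 = 7433.17.
So real output changed by 7433.17/5892.65 − 1 = 0.2614, i.e. 26.14%.

26.14%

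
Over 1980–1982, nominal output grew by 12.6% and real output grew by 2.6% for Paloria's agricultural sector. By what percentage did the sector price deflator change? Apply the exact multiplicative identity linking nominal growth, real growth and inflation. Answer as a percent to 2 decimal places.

9.75%

(1 + g_nom) = (1 + g_real)(1 + π), so π = 1.1260 / 1.0260 − 1 = 0.09747.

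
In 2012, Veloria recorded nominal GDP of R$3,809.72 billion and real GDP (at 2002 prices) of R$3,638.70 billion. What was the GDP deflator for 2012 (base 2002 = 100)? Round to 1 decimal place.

GDP deflator = (Nominal / Real) × 100 = 3809.72 / 3638.70 × 100 = 104.70.

104.7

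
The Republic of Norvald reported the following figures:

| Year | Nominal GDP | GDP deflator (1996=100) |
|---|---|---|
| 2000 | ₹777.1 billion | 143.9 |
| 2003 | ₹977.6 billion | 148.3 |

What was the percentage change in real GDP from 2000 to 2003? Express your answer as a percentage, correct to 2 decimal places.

22.07%

Real GDP 2000 = 777.1 / 1.439 = 540.03.
Real GDP 2003 = 977.6 / 1.483 = 659.20.
Real growth = 659.20 / 540.03 − 1 = 0.2207.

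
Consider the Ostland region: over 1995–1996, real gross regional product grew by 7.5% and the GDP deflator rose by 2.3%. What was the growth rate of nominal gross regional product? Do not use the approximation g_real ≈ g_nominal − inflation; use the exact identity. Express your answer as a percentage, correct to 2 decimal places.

9.97%

(1 + g_nom) = (1 + g_real)(1 + π) = 1.0750 × 1.0230 = 1.09973.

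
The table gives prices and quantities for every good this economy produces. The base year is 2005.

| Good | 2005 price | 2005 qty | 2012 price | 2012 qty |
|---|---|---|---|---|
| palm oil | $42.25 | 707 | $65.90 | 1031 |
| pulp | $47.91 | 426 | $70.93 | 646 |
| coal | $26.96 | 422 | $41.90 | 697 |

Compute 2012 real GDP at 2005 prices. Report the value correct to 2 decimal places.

$93300.73

Real GDP 2012 = Σ (p_2005 × q_2012) = 42.25·1031 + 47.91·646 + 26.96·697 = 93300.73.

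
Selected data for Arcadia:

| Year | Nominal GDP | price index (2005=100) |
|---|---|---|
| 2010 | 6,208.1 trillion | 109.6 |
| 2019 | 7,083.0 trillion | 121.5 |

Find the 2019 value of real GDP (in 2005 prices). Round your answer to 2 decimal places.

5,829.63 trillion

Real GDP = Nominal / (price index/100) = 7083.0 / 1.215 = 5829.63.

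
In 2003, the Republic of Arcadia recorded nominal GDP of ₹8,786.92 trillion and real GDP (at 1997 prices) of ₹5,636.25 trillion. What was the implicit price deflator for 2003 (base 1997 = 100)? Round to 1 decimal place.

155.9

implicit price deflator = (Nominal / Real) × 100 = 8786.92 / 5636.25 × 100 = 155.90.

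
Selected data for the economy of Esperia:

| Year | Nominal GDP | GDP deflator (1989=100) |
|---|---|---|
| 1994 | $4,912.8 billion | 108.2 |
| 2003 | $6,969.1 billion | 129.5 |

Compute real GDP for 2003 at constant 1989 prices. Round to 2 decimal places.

Real GDP = Nominal / (GDP deflator/100) = 6969.1 / 1.295 = 5381.54.

$5,381.54 billion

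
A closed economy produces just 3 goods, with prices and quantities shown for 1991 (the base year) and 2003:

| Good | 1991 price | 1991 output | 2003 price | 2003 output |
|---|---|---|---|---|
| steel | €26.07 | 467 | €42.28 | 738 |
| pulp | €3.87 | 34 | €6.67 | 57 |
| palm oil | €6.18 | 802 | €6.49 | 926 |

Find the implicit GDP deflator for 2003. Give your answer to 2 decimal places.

149.28

Nominal GDP 2003 = 42.28·738 + 6.67·57 + 6.49·926 = 37592.57.
Real GDP 2003 (at 1991 prices) = 26.07·738 + 3.87·57 + 6.18·926 = 25182.93.
Deflator = Nominal/Real × 100 = 37592.57/25182.93 × 100 = 149.278.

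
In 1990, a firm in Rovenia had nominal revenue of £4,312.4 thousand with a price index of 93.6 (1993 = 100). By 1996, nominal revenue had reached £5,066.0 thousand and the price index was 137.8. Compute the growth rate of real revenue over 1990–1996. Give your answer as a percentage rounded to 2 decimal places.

-20.21%

Real revenue 1990 = 4312.4 / 0.936 = 4607.26.
Real revenue 1996 = 5066.0 / 1.378 = 3676.34.
Real growth = 3676.34 / 4607.26 − 1 = -0.2021.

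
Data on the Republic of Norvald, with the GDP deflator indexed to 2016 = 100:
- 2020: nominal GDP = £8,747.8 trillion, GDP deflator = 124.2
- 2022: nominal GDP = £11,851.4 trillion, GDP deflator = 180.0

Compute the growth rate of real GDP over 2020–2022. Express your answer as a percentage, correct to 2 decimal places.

-6.52%

Deflate each year: 2020 → 8747.8/1.242 = 7043.32; 2022 → 11851.4/1.800 = 6584.11.
So real GDP changed by 6584.11/7043.32 − 1 = -0.0652, i.e. -6.52%.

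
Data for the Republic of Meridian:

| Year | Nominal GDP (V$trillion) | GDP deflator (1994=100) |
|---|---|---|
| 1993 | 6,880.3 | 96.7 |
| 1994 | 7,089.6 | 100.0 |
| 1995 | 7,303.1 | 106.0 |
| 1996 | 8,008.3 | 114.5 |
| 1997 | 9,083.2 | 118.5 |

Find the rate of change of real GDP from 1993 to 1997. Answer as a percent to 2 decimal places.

Real GDP 1993 = 6880.3/0.967 = 7115.10.
Real GDP 1997 = 9083.2/1.185 = 7665.15.
Change = 7665.15/7115.10 − 1 = 0.0773.

7.73%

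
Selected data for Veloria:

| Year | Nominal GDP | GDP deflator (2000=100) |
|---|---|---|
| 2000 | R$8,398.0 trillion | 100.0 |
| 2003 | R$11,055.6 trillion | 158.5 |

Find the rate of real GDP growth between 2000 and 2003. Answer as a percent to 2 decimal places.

Deflate each year: 2000 → 8398.0/1.000 = 8398.00; 2003 → 11055.6/1.585 = 6975.14.
So real GDP changed by 6975.14/8398.00 − 1 = -0.1694, i.e. -16.94%.

-16.94%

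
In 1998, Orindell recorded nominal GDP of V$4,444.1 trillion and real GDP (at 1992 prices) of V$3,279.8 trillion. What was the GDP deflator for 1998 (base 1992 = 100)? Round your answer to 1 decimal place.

GDP deflator = (Nominal / Real) × 100 = 4444.1 / 3279.8 × 100 = 135.50.

135.5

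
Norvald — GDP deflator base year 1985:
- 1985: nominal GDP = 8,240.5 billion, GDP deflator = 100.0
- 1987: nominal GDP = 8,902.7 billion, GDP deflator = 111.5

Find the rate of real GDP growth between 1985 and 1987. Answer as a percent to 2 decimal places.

Real GDP 1985 = 8240.5 / 1.000 = 8240.50.
Real GDP 1987 = 8902.7 / 1.115 = 7984.48.
Real growth = 7984.48 / 8240.50 − 1 = -0.0311.

-3.11%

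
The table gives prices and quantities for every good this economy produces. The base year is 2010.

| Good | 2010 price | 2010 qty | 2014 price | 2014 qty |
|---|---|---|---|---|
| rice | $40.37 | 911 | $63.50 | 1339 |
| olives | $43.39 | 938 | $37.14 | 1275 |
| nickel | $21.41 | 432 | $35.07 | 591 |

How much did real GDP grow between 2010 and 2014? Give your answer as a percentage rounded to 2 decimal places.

Real GDP 2010 = Nominal GDP 2010 = 40.37·911 + 43.39·938 + 21.41·432 = 86726.01.
Real GDP 2014 (at 2010 prices) = 40.37·1339 + 43.39·1275 + 21.41·591 = 122030.99.
Real growth = 122030.99/86726.01 − 1 = 0.4071.

40.71%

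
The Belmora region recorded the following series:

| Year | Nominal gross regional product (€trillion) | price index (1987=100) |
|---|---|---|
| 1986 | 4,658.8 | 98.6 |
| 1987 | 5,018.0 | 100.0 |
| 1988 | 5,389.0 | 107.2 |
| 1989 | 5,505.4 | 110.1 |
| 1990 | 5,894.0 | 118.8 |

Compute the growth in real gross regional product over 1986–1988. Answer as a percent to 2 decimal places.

6.39%

Real gross regional product 1986 = 4658.8/0.986 = 4724.95.
Real gross regional product 1988 = 5389.0/1.072 = 5027.05.
Change = 5027.05/4724.95 − 1 = 0.0639.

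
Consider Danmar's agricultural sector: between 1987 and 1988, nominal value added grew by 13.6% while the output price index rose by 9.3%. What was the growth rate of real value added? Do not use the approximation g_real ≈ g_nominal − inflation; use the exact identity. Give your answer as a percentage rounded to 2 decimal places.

(1 + g_nom) = (1 + g_real)(1 + π), so g_real = 1.1360 / 1.0930 − 1 = 0.03934.

3.93%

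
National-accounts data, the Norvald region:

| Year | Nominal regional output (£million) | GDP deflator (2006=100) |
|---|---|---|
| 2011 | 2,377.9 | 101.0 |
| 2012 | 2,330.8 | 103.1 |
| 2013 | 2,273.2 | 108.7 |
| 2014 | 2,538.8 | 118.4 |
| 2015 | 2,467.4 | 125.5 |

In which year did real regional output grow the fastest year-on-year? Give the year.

2012: real = 2330.8/1.031 = 2260.72; growth vs 2011 (2354.36) = -3.98%.
2013: real = 2273.2/1.087 = 2091.26; growth vs 2012 (2260.72) = -7.50%.
2014: real = 2538.8/1.184 = 2144.26; growth vs 2013 (2091.26) = 2.53%.
2015: real = 2467.4/1.255 = 1966.06; growth vs 2014 (2144.26) = -8.31%.

2014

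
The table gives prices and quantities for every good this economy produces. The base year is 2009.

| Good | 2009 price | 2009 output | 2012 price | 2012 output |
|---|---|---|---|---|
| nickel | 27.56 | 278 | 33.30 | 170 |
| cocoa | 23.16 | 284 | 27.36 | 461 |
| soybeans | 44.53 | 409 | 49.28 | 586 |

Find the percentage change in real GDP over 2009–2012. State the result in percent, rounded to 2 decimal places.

Real GDP 2009 = Nominal GDP 2009 = 27.56·278 + 23.16·284 + 44.53·409 = 32451.89.
Real GDP 2012 (at 2009 prices) = 27.56·170 + 23.16·461 + 44.53·586 = 41456.54.
Real growth = 41456.54/32451.89 − 1 = 0.2775.

27.75%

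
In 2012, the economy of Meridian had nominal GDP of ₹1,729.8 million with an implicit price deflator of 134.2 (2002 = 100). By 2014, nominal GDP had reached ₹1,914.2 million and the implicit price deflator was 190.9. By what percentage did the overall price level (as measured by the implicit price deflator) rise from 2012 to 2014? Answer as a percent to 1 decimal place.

Price-level change = 190.9 / 134.2 − 1 = 0.4225.

42.3%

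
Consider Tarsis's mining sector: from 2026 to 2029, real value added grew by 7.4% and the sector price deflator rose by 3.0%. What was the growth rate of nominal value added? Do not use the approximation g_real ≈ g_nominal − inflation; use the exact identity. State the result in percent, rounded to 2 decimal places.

(1 + g_nom) = (1 + g_real)(1 + π) = 1.0740 × 1.0300 = 1.10622.

10.62%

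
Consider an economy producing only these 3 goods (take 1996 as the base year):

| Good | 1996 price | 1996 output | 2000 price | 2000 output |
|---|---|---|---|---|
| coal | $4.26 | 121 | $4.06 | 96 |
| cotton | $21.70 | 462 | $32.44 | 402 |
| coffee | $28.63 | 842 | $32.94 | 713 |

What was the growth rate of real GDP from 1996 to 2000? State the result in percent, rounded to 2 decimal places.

Real GDP 1996 = Nominal GDP 1996 = 4.26·121 + 21.70·462 + 28.63·842 = 34647.32.
Real GDP 2000 (at 1996 prices) = 4.26·96 + 21.70·402 + 28.63·713 = 29545.55.
Real growth = 29545.55/34647.32 − 1 = -0.1472.

-14.72%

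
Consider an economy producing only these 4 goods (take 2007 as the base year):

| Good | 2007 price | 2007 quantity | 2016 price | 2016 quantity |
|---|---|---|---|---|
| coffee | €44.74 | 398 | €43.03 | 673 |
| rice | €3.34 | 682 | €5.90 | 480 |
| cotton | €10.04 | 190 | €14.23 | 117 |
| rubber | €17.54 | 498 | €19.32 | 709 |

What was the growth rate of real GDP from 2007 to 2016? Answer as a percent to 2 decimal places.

Real GDP 2007 = Nominal GDP 2007 = 44.74·398 + 3.34·682 + 10.04·190 + 17.54·498 = 30726.92.
Real GDP 2016 (at 2007 prices) = 44.74·673 + 3.34·480 + 10.04·117 + 17.54·709 = 45323.76.
Real growth = 45323.76/30726.92 − 1 = 0.4751.

47.51%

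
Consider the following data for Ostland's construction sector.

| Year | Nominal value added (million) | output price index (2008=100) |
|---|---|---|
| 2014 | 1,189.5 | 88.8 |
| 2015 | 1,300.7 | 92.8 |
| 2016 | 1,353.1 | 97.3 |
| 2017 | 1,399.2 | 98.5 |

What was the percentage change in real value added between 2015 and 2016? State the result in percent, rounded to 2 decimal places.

Real value added 2015 = 1300.7/0.928 = 1401.62.
Real value added 2016 = 1353.1/0.973 = 1390.65.
Change = 1390.65/1401.62 − 1 = -0.0078.

-0.78%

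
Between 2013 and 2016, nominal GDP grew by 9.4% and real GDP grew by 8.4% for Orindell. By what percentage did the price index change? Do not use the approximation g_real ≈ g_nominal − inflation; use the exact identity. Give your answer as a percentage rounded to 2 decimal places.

0.92%

(1 + g_nom) = (1 + g_real)(1 + π), so π = 1.0940 / 1.0840 − 1 = 0.00923.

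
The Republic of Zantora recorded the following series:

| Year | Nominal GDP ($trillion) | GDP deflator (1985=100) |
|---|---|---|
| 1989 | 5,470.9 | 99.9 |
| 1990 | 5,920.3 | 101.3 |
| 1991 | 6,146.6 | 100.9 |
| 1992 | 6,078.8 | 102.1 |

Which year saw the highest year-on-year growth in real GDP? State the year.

1990: real = 5920.3/1.013 = 5844.32; growth vs 1989 (5476.38) = 6.72%.
1991: real = 6146.6/1.009 = 6091.77; growth vs 1990 (5844.32) = 4.23%.
1992: real = 6078.8/1.021 = 5953.77; growth vs 1991 (6091.77) = -2.27%.

1990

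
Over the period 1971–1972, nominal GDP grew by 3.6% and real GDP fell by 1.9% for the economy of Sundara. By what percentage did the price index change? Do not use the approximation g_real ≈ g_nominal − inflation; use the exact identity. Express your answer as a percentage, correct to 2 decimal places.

(1 + g_nom) = (1 + g_real)(1 + π), so π = 1.0360 / 0.9810 − 1 = 0.05607.

5.61%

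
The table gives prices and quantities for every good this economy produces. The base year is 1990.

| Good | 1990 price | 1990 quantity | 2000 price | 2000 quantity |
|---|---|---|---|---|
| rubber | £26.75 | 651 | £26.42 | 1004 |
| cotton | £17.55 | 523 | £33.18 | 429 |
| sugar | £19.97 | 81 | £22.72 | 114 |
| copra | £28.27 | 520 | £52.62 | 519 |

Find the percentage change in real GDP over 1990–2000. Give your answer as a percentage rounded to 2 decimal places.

19.63%

Real GDP 1990 = Nominal GDP 1990 = 26.75·651 + 17.55·523 + 19.97·81 + 28.27·520 = 42910.87.
Real GDP 2000 (at 1990 prices) = 26.75·1004 + 17.55·429 + 19.97·114 + 28.27·519 = 51334.66.
Real growth = 51334.66/42910.87 − 1 = 0.1963.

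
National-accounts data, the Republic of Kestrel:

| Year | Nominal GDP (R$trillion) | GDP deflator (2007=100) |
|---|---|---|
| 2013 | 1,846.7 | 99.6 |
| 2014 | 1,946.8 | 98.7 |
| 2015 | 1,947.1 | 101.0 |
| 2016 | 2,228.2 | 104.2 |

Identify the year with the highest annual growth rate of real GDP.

2016

2014: real = 1946.8/0.987 = 1972.44; growth vs 2013 (1854.12) = 6.38%.
2015: real = 1947.1/1.010 = 1927.82; growth vs 2014 (1972.44) = -2.26%.
2016: real = 2228.2/1.042 = 2138.39; growth vs 2015 (1927.82) = 10.92%.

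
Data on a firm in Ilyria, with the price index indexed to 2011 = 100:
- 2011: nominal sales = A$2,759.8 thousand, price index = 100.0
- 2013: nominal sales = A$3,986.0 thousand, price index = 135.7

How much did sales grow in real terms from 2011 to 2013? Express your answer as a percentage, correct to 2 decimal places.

Deflate each year: 2011 → 2759.8/1.000 = 2759.80; 2013 → 3986.0/1.357 = 2937.36.
So real sales changed by 2937.36/2759.80 − 1 = 0.0643, i.e. 6.43%.

6.43%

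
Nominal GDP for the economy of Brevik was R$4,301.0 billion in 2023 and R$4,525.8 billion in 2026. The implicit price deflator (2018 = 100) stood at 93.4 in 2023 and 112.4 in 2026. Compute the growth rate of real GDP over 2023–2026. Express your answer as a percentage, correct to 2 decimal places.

Deflate each year: 2023 → 4301.0/0.934 = 4604.93; 2026 → 4525.8/1.124 = 4026.51.
So real GDP changed by 4026.51/4604.93 − 1 = -0.1256, i.e. -12.56%.

-12.56%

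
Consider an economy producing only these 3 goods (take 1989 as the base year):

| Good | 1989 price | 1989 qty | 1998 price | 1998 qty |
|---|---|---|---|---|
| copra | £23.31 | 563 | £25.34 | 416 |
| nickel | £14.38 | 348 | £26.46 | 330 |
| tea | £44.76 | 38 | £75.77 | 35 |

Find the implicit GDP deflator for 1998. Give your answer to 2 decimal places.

Nominal GDP 1998 = 25.34·416 + 26.46·330 + 75.77·35 = 21925.19.
Real GDP 1998 (at 1989 prices) = 23.31·416 + 14.38·330 + 44.76·35 = 16008.96.
Deflator = Nominal/Real × 100 = 21925.19/16008.96 × 100 = 136.956.

136.96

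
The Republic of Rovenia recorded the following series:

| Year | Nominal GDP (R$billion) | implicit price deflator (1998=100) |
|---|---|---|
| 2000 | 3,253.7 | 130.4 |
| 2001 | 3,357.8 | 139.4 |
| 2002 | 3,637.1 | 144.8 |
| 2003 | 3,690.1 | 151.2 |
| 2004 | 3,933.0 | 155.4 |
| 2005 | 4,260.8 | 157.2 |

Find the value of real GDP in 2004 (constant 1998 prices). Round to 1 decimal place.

R$2,530.9 billion

Real GDP 2004 = 3933.0 / 1.554 = 2530.89.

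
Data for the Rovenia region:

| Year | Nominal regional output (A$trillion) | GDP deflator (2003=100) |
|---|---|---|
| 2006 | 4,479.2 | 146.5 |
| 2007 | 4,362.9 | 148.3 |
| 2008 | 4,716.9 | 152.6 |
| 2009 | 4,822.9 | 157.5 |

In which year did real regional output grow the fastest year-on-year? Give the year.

2008

2007: real = 4362.9/1.483 = 2941.94; growth vs 2006 (3057.47) = -3.78%.
2008: real = 4716.9/1.526 = 3091.02; growth vs 2007 (2941.94) = 5.07%.
2009: real = 4822.9/1.575 = 3062.16; growth vs 2008 (3091.02) = -0.93%.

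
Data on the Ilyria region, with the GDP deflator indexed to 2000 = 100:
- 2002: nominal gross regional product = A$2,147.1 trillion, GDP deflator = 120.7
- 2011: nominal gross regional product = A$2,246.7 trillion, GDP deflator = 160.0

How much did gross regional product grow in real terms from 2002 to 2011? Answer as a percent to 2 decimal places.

-21.06%

Real gross regional product 2002 = 2147.1 / 1.207 = 1778.87.
Real gross regional product 2011 = 2246.7 / 1.600 = 1404.19.
Real growth = 1404.19 / 1778.87 − 1 = -0.2106.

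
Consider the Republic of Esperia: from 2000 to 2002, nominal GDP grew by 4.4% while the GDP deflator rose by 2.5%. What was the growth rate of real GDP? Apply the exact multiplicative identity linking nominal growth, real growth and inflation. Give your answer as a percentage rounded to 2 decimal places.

(1 + g_nom) = (1 + g_real)(1 + π), so g_real = 1.0440 / 1.0250 − 1 = 0.01854.

1.85%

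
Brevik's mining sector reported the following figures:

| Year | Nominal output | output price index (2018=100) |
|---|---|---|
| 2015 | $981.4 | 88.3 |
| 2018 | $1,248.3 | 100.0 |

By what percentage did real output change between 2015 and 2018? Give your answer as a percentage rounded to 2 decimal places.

Deflate each year: 2015 → 981.4/0.883 = 1111.44; 2018 → 1248.3/1.000 = 1248.30.
So real output changed by 1248.30/1111.44 − 1 = 0.1231, i.e. 12.31%.

12.31%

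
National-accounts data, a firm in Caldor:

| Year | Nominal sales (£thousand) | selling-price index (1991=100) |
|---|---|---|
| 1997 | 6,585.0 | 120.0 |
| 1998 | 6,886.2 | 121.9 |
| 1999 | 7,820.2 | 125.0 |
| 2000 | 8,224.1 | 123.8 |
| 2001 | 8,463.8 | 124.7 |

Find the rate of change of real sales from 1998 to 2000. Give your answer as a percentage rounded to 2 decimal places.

17.60%

Real sales 1998 = 6886.2/1.219 = 5649.06.
Real sales 2000 = 8224.1/1.238 = 6643.05.
Change = 6643.05/5649.06 − 1 = 0.1760.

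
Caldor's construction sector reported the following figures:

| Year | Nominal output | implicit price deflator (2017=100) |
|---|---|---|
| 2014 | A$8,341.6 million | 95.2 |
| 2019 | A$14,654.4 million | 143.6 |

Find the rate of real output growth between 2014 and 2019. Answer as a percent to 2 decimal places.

Deflate each year: 2014 → 8341.6/0.952 = 8762.18; 2019 → 14654.4/1.436 = 10205.01.
So real output changed by 10205.01/8762.18 − 1 = 0.1647, i.e. 16.47%.

16.47%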